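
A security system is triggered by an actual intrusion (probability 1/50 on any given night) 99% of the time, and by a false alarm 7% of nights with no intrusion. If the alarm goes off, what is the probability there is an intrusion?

Let D = the rare event, + = positive/flagged.
P(D) = 1/50
P(+|D) = 99/100
P(+|D') = 7/100
P(+) = P(+|D)P(D) + P(+|D')P(D')
     = \frac{99}{100} × \frac{1}{50} + \frac{7}{100} × \frac{49}{50}
     = \frac{221}{2500}
P(D|+) = P(+|D)P(D)/P(+) = \frac{99}{442}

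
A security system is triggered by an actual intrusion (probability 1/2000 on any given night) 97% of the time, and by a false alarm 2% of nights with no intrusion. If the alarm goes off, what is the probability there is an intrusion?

Let D = the rare event, + = positive/flagged.
P(D) = 1/2000
P(+|D) = 97/100
P(+|D') = 2/100 = 1/50
P(+) = P(+|D)P(D) + P(+|D')P(D')
     = \frac{97}{100} × \frac{1}{2000} + \frac{1}{50} × \frac{1999}{2000}
     = \frac{819}{40000}
P(D|+) = P(+|D)P(D)/P(+) = \frac{97}{4095}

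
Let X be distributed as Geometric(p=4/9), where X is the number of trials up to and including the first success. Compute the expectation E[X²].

Using the identity E[X²] = Var(X) + (E[X])²:
E[X] = \frac{9}{4}
Var(X) = \frac{45}{16}
E[X²] = \frac{45}{16} + (\frac{9}{4})²
= \frac{63}{8}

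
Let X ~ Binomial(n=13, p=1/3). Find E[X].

For X ~ Binomial(n=13, p=1/3), the expected value is:
E[X] = \frac{13}{3}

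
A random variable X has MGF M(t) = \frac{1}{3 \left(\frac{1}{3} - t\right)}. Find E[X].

To find E[X], compute M^(1)(0):
M^(1)(t) = \frac{1}{3 \left(\frac{1}{3} - t\right)^{2}}
M^(1)(0) = 3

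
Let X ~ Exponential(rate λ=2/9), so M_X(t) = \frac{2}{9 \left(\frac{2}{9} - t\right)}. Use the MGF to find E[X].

To find E[X], compute M^(1)(0):
M^(1)(t) = \frac{2}{9 \left(\frac{2}{9} - t\right)^{2}}
M^(1)(0) = \frac{9}{2}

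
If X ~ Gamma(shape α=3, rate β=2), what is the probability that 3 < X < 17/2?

P(3 < X < 17/2) = ∫_{3}^{17/2} f(x) dx
where f(x) = 4 x^{2} e^{- 2 x}
= \frac{25 \left(-13 + 2 e^{11}\right)}{2 e^{17}}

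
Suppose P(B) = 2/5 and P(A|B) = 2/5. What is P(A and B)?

By definition, P(A|B) = P(A ∩ B) / P(B)
So P(A ∩ B) = P(A|B) × P(B)
= 2/5 × 2/5
= 4/25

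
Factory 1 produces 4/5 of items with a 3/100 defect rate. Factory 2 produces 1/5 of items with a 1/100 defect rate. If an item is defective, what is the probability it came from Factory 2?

Using Bayes' theorem:
P(F1) = 4/5, P(D|F1) = 3/100
P(F2) = 1/5, P(D|F2) = 1/100
P(D) = P(D|F1)P(F1) + P(D|F2)P(F2)
     = \frac{13}{500}
P(F2|D) = P(D|F2)P(F2) / P(D)
= \frac{1}{13}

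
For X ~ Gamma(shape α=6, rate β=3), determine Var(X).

For X ~ Gamma(shape α=6, rate β=3):
Var(X) = \frac{2}{3}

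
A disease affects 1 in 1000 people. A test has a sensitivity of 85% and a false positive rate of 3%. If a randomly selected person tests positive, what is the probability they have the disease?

Let D = the rare event, + = positive/flagged.
P(D) = 1/1000
P(+|D) = 85/100 = 17/20
P(+|D') = 3/100
P(+) = P(+|D)P(D) + P(+|D')P(D')
     = \frac{17}{20} × \frac{1}{1000} + \frac{3}{100} × \frac{999}{1000}
     = \frac{1541}{50000}
P(D|+) = P(+|D)P(D)/P(+) = \frac{85}{3082}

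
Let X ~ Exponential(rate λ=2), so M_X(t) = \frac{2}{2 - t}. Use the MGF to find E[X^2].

To find E[X^2], compute M^(2)(0):
M^(1)(t) = \frac{2}{\left(2 - t\right)^{2}}
M^(2)(t) = \frac{4}{\left(2 - t\right)^{3}}
M^(2)(0) = \frac{1}{2}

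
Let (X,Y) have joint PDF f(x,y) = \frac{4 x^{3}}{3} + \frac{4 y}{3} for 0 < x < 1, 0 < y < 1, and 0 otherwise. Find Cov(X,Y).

E[XY] = ∫∫ xy × f(x,y) dx dy = \frac{16}{45}
E[X] = \frac{3}{5}
E[Y] = \frac{11}{18}
Cov(X,Y) = E[XY] - E[X]E[Y] = - \frac{1}{90}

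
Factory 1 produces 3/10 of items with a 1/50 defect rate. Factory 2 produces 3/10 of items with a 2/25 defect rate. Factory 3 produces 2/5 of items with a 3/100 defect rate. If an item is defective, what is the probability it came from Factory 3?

Using Bayes' theorem:
P(F1) = 3/10, P(D|F1) = 1/50
P(F2) = 3/10, P(D|F2) = 2/25
P(F3) = 2/5, P(D|F3) = 3/100
P(D) = P(D|F1)P(F1) + P(D|F2)P(F2) + P(D|F3)P(F3)
     = \frac{21}{500}
P(F3|D) = P(D|F3)P(F3) / P(D)
= \frac{2}{7}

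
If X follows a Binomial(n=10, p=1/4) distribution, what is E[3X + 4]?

For X ~ Binomial(n=10, p=1/4):
E[X] = \frac{5}{2}
E[3X + 4] = 3 × E[X] + 4 = \frac{23}{2}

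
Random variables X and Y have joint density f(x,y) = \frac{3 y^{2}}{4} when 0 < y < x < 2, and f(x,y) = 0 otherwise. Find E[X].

f_X(x) = ∫_0^x \frac{3 y^{2}}{4} dy = \frac{x^{3}}{4}
E[X] = ∫_0^2 x × (\frac{x^{3}}{4}) dx = \frac{8}{5}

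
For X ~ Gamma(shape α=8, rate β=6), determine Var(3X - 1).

For X ~ Gamma(shape α=8, rate β=6):
Var(X) = \frac{2}{9}
Var(3X - 1) = (3)² × Var(X) = 9 × \frac{2}{9} = 2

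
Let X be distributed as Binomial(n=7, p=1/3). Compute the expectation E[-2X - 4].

For X ~ Binomial(n=7, p=1/3):
E[X] = \frac{7}{3}
E[-2X - 4] = -2 × E[X] - 4 = - \frac{26}{3}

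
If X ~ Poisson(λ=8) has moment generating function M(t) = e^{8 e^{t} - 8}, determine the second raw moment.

To find E[X^2], compute M^(2)(0):
M^(1)(t) = 8 e^{t} e^{8 e^{t} - 8}
M^(2)(t) = 64 e^{2 t} e^{8 e^{t} - 8} + 8 e^{t} e^{8 e^{t} - 8}
M^(2)(0) = 72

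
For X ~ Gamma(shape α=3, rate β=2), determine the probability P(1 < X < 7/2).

P(1 < X < 7/2) = ∫_{1}^{7/2} f(x) dx
where f(x) = 4 x^{2} e^{- 2 x}
= \frac{5 \left(-13 + 2 e^{5}\right)}{2 e^{7}}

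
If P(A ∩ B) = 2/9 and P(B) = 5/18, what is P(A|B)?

P(A|B) = P(A ∩ B) / P(B)
= (2/9) / (5/18)
= 4/5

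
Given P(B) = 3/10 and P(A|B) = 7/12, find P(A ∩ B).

By definition, P(A|B) = P(A ∩ B) / P(B)
So P(A ∩ B) = P(A|B) × P(B)
= 7/12 × 3/10
= 7/40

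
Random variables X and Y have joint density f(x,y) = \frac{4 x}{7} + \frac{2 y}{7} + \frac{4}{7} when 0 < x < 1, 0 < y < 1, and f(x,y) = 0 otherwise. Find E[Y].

E[Y] = ∫_0^1 ∫_0^1 y × f(x,y) dx dy
= \frac{11}{21}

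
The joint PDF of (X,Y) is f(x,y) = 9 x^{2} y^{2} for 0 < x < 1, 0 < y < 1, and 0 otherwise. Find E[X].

E[X] = ∫_0^1 ∫_0^1 x × f(x,y) dy dx
= ∫_0^1 ∫_0^1 x × (9 x^{2} y^{2}) dy dx
= \frac{3}{4}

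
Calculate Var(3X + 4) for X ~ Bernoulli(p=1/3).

For X ~ Bernoulli(p=1/3):
Var(X) = \frac{2}{9}
Var(3X + 4) = (3)² × Var(X) = 9 × \frac{2}{9} = 2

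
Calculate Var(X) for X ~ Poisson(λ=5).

For X ~ Poisson(λ=5):
Var(X) = 5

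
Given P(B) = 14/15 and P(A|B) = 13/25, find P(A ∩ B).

By definition, P(A|B) = P(A ∩ B) / P(B)
So P(A ∩ B) = P(A|B) × P(B)
= 13/25 × 14/15
= 182/375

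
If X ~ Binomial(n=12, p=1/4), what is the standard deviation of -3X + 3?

For X ~ Binomial(n=12, p=1/4):
Var(X) = \frac{9}{4}
SD(X) = √(Var(X)) = √(\frac{9}{4}) = \frac{3}{2}
SD(-3X + 3) = |-3| × SD(X) = 3 × \frac{3}{2} = \frac{9}{2}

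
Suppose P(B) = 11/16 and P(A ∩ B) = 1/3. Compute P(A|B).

P(A|B) = P(A ∩ B) / P(B)
= (1/3) / (11/16)
= 16/33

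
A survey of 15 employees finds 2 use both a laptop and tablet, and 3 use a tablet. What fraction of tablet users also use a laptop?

P(A ∩ B) = 2/15
P(B) = 3/15 = 1/5
P(A|B) = P(A ∩ B) / P(B) = (2/15) / (1/5) = 2/3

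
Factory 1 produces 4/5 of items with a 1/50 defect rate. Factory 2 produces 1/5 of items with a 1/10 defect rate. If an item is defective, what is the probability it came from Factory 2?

Using Bayes' theorem:
P(F1) = 4/5, P(D|F1) = 1/50
P(F2) = 1/5, P(D|F2) = 1/10
P(D) = P(D|F1)P(F1) + P(D|F2)P(F2)
     = \frac{9}{250}
P(F2|D) = P(D|F2)P(F2) / P(D)
= \frac{5}{9}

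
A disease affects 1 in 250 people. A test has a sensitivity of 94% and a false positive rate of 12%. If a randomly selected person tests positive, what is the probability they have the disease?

Let D = the rare event, + = positive/flagged.
P(D) = 1/250
P(+|D) = 94/100 = 47/50
P(+|D') = 12/100 = 3/25
P(+) = P(+|D)P(D) + P(+|D')P(D')
     = \frac{47}{50} × \frac{1}{250} + \frac{3}{25} × \frac{249}{250}
     = \frac{1541}{12500}
P(D|+) = P(+|D)P(D)/P(+) = \frac{47}{1541}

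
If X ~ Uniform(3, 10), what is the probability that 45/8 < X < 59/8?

P(45/8 < X < 59/8) = ∫_{45/8}^{59/8} f(x) dx
where f(x) = \frac{1}{7}
= \frac{1}{4}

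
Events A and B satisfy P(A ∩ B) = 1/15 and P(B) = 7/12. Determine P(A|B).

P(A|B) = P(A ∩ B) / P(B)
= (1/15) / (7/12)
= 4/35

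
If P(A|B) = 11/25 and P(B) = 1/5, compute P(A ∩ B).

By definition, P(A|B) = P(A ∩ B) / P(B)
So P(A ∩ B) = P(A|B) × P(B)
= 11/25 × 1/5
= 11/125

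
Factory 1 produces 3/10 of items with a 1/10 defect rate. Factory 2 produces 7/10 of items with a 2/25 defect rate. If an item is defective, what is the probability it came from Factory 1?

Using Bayes' theorem:
P(F1) = 3/10, P(D|F1) = 1/10
P(F2) = 7/10, P(D|F2) = 2/25
P(D) = P(D|F1)P(F1) + P(D|F2)P(F2)
     = \frac{43}{500}
P(F1|D) = P(D|F1)P(F1) / P(D)
= \frac{15}{43}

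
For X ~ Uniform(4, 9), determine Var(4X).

For X ~ Uniform(4, 9):
Var(X) = \frac{25}{12}
Var(4X) = (4)² × Var(X) = 16 × \frac{25}{12} = \frac{100}{3}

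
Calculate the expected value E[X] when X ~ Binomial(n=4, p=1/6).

For X ~ Binomial(n=4, p=1/6), the expected value is:
E[X] = \frac{2}{3}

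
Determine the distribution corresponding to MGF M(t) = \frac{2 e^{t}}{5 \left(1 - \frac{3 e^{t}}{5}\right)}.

The MGF M(t) = \frac{2 e^{t}}{5 \left(1 - \frac{3 e^{t}}{5}\right)} is the standard form for the Geometric distribution.
Comparing with the known MGF formula identifies: Geometric(p=2/5), X = trial number of first success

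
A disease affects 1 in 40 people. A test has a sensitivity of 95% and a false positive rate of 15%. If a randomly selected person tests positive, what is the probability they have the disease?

Let D = the rare event, + = positive/flagged.
P(D) = 1/40
P(+|D) = 95/100 = 19/20
P(+|D') = 15/100 = 3/20
P(+) = P(+|D)P(D) + P(+|D')P(D')
     = \frac{19}{20} × \frac{1}{40} + \frac{3}{20} × \frac{39}{40}
     = \frac{17}{100}
P(D|+) = P(+|D)P(D)/P(+) = \frac{19}{136}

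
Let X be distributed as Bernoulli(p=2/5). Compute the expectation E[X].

For X ~ Bernoulli(p=2/5), the expected value is:
E[X] = \frac{2}{5}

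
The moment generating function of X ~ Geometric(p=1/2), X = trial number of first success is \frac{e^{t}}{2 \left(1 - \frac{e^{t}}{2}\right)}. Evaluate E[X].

To find E[X], compute M^(1)(0):
M^(1)(t) = \frac{e^{t}}{2 \left(1 - \frac{e^{t}}{2}\right)} + \frac{e^{2 t}}{4 \left(1 - \frac{e^{t}}{2}\right)^{2}}
M^(1)(0) = 2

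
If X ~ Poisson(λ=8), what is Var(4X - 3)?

For X ~ Poisson(λ=8):
Var(X) = 8
Var(4X - 3) = (4)² × Var(X) = 16 × 8 = 128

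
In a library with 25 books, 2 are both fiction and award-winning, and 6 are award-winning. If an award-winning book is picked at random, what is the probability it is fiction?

P(A ∩ B) = 2/25
P(B) = 6/25
P(A|B) = P(A ∩ B) / P(B) = (2/25) / (6/25) = 1/3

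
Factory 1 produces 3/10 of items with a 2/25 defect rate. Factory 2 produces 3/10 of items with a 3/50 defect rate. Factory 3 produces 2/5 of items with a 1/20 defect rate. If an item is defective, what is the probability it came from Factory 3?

Using Bayes' theorem:
P(F1) = 3/10, P(D|F1) = 2/25
P(F2) = 3/10, P(D|F2) = 3/50
P(F3) = 2/5, P(D|F3) = 1/20
P(D) = P(D|F1)P(F1) + P(D|F2)P(F2) + P(D|F3)P(F3)
     = \frac{31}{500}
P(F3|D) = P(D|F3)P(F3) / P(D)
= \frac{10}{31}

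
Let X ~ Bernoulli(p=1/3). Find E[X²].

Using the identity E[X²] = Var(X) + (E[X])²:
E[X] = \frac{1}{3}
Var(X) = \frac{2}{9}
E[X²] = \frac{2}{9} + (\frac{1}{3})²
= \frac{1}{3}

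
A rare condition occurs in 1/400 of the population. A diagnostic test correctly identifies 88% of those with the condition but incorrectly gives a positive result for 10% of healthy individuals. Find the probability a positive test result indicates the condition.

Let D = the rare event, + = positive/flagged.
P(D) = 1/400
P(+|D) = 88/100 = 22/25
P(+|D') = 10/100 = 1/10
P(+) = P(+|D)P(D) + P(+|D')P(D')
     = \frac{22}{25} × \frac{1}{400} + \frac{1}{10} × \frac{399}{400}
     = \frac{2039}{20000}
P(D|+) = P(+|D)P(D)/P(+) = \frac{44}{2039}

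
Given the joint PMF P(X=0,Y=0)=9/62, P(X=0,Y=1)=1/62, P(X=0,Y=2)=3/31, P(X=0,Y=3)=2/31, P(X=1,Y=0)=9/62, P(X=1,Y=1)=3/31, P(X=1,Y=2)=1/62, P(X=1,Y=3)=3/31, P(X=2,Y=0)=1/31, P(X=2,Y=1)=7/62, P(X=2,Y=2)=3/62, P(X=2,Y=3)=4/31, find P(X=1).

P(X=1) = P(X=1,Y=0) + P(X=1,Y=1) + P(X=1,Y=2) + P(X=1,Y=3)
= 9/62 + 3/31 + 1/62 + 3/31
= 11/31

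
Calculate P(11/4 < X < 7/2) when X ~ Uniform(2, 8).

P(11/4 < X < 7/2) = ∫_{11/4}^{7/2} f(x) dx
where f(x) = \frac{1}{6}
= \frac{1}{8}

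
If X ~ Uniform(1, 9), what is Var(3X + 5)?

For X ~ Uniform(1, 9):
Var(X) = \frac{16}{3}
Var(3X + 5) = (3)² × Var(X) = 9 × \frac{16}{3} = 48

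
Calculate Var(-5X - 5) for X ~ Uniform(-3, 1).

For X ~ Uniform(-3, 1):
Var(X) = \frac{4}{3}
Var(-5X - 5) = (-5)² × Var(X) = 25 × \frac{4}{3} = \frac{100}{3}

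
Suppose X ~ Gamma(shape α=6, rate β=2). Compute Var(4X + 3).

For X ~ Gamma(shape α=6, rate β=2):
Var(X) = \frac{3}{2}
Var(4X + 3) = (4)² × Var(X) = 16 × \frac{3}{2} = 24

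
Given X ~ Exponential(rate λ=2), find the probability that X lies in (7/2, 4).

P(7/2 < X < 4) = ∫_{7/2}^{4} f(x) dx
where f(x) = 2 e^{- 2 x}
= - \frac{1 - e}{e^{8}}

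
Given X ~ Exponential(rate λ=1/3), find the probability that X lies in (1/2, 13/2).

P(1/2 < X < 13/2) = ∫_{1/2}^{13/2} f(x) dx
where f(x) = \frac{e^{- \frac{x}{3}}}{3}
= - \frac{1 - e^{2}}{e^{\frac{13}{6}}}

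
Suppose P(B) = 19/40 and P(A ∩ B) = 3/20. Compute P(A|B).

P(A|B) = P(A ∩ B) / P(B)
= (3/20) / (19/40)
= 6/19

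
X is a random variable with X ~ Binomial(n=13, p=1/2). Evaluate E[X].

For X ~ Binomial(n=13, p=1/2), the expected value is:
E[X] = \frac{13}{2}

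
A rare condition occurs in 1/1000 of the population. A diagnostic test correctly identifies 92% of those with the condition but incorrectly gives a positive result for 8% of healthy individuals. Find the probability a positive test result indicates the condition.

Let D = the rare event, + = positive/flagged.
P(D) = 1/1000
P(+|D) = 92/100 = 23/25
P(+|D') = 8/100 = 2/25
P(+) = P(+|D)P(D) + P(+|D')P(D')
     = \frac{23}{25} × \frac{1}{1000} + \frac{2}{25} × \frac{999}{1000}
     = \frac{2021}{25000}
P(D|+) = P(+|D)P(D)/P(+) = \frac{23}{2021}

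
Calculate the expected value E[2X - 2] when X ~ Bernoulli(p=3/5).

For X ~ Bernoulli(p=3/5):
E[X] = \frac{3}{5}
E[2X - 2] = 2 × E[X] - 2 = - \frac{4}{5}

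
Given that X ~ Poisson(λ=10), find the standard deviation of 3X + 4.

For X ~ Poisson(λ=10):
Var(X) = 10
SD(X) = √(Var(X)) = √(10) = \sqrt{10}
SD(3X + 4) = |3| × SD(X) = 3 × \sqrt{10} = 3 \sqrt{10}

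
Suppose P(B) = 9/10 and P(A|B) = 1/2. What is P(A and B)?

By definition, P(A|B) = P(A ∩ B) / P(B)
So P(A ∩ B) = P(A|B) × P(B)
= 1/2 × 9/10
= 9/20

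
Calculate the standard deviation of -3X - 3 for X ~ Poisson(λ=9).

For X ~ Poisson(λ=9):
Var(X) = 9
SD(X) = √(Var(X)) = √(9) = 3
SD(-3X - 3) = |-3| × SD(X) = 3 × 3 = 9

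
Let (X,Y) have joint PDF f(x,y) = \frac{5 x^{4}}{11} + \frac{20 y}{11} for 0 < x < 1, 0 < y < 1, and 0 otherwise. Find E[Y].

E[Y] = ∫_0^1 ∫_0^1 y × f(x,y) dx dy
= \frac{43}{66}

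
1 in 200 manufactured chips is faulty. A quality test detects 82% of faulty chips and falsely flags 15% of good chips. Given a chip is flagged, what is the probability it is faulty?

Let D = the rare event, + = positive/flagged.
P(D) = 1/200
P(+|D) = 82/100 = 41/50
P(+|D') = 15/100 = 3/20
P(+) = P(+|D)P(D) + P(+|D')P(D')
     = \frac{41}{50} × \frac{1}{200} + \frac{3}{20} × \frac{199}{200}
     = \frac{3067}{20000}
P(D|+) = P(+|D)P(D)/P(+) = \frac{82}{3067}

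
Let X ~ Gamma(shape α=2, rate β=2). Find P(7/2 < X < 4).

P(7/2 < X < 4) = ∫_{7/2}^{4} f(x) dx
where f(x) = 4 x e^{- 2 x}
= \frac{-9 + 8 e}{e^{8}}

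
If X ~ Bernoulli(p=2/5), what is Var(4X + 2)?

For X ~ Bernoulli(p=2/5):
Var(X) = \frac{6}{25}
Var(4X + 2) = (4)² × Var(X) = 16 × \frac{6}{25} = \frac{96}{25}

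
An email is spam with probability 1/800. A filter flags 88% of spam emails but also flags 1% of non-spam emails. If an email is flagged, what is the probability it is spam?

Let D = the rare event, + = positive/flagged.
P(D) = 1/800
P(+|D) = 88/100 = 22/25
P(+|D') = 1/100
P(+) = P(+|D)P(D) + P(+|D')P(D')
     = \frac{22}{25} × \frac{1}{800} + \frac{1}{100} × \frac{799}{800}
     = \frac{887}{80000}
P(D|+) = P(+|D)P(D)/P(+) = \frac{88}{887}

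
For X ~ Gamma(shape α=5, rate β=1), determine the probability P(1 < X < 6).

P(1 < X < 6) = ∫_{1}^{6} f(x) dx
where f(x) = \frac{x^{4} e^{- x}}{24}
= \frac{5 \left(-552 + 13 e^{5}\right)}{24 e^{6}}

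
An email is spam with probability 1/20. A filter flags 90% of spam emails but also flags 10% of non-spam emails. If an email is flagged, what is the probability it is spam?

Let D = the rare event, + = positive/flagged.
P(D) = 1/20
P(+|D) = 90/100 = 9/10
P(+|D') = 10/100 = 1/10
P(+) = P(+|D)P(D) + P(+|D')P(D')
     = \frac{9}{10} × \frac{1}{20} + \frac{1}{10} × \frac{19}{20}
     = \frac{7}{50}
P(D|+) = P(+|D)P(D)/P(+) = \frac{9}{28}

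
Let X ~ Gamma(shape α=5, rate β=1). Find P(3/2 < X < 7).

P(3/2 < X < 7) = ∫_{3/2}^{7} f(x) dx
where f(x) = \frac{x^{4} e^{- x}}{24}
= - \frac{4553}{24 e^{7}} + \frac{563}{128 e^{\frac{3}{2}}}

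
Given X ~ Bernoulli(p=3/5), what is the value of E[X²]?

Using the identity E[X²] = Var(X) + (E[X])²:
E[X] = \frac{3}{5}
Var(X) = \frac{6}{25}
E[X²] = \frac{6}{25} + (\frac{3}{5})²
= \frac{3}{5}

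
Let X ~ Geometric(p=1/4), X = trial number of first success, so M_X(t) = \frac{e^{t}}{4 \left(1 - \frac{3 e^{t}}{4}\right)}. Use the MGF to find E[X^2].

To find E[X^2], compute M^(2)(0):
M^(1)(t) = \frac{e^{t}}{4 \left(1 - \frac{3 e^{t}}{4}\right)} + \frac{3 e^{2 t}}{16 \left(1 - \frac{3 e^{t}}{4}\right)^{2}}
M^(2)(t) = \frac{e^{t}}{4 \left(1 - \frac{3 e^{t}}{4}\right)} + \frac{9 e^{2 t}}{16 \left(1 - \frac{3 e^{t}}{4}\right)^{2}} + \frac{9 e^{3 t}}{32 \left(1 - \frac{3 e^{t}}{4}\right)^{3}}
M^(2)(0) = 28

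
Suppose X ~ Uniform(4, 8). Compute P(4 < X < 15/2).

P(4 < X < 15/2) = ∫_{4}^{15/2} f(x) dx
where f(x) = \frac{1}{4}
= \frac{7}{8}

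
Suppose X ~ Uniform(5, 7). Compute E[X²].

Using the identity E[X²] = Var(X) + (E[X])²:
E[X] = 6
Var(X) = \frac{1}{3}
E[X²] = \frac{1}{3} + (6)²
= \frac{109}{3}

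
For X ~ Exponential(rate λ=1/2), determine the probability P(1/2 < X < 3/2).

P(1/2 < X < 3/2) = ∫_{1/2}^{3/2} f(x) dx
where f(x) = \frac{e^{- \frac{x}{2}}}{2}
= - \frac{1 - e^{\frac{1}{2}}}{e^{\frac{3}{4}}}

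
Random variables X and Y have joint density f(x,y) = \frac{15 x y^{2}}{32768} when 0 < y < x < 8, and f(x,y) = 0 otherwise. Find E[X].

f_X(x) = ∫_0^x \frac{15 x y^{2}}{32768} dy = \frac{5 x^{4}}{32768}
E[X] = ∫_0^8 x × (\frac{5 x^{4}}{32768}) dx = \frac{20}{3}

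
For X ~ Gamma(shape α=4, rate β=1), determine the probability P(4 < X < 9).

P(4 < X < 9) = ∫_{4}^{9} f(x) dx
where f(x) = \frac{x^{3} e^{- x}}{6}
= \frac{-516 + 71 e^{5}}{3 e^{9}}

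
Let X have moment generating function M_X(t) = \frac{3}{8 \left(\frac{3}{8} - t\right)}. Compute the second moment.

To find E[X^2], compute M^(2)(0):
M^(1)(t) = \frac{3}{8 \left(\frac{3}{8} - t\right)^{2}}
M^(2)(t) = \frac{3}{4 \left(\frac{3}{8} - t\right)^{3}}
M^(2)(0) = \frac{128}{9}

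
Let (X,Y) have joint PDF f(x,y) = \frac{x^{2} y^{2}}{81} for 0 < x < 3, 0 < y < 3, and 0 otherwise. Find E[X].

f_X(x) = ∫_0^3 \frac{x^{2} y^{2}}{81} dy = \frac{x^{2}}{9}
E[X] = ∫_0^3 x × (\frac{x^{2}}{9}) dx = \frac{9}{4}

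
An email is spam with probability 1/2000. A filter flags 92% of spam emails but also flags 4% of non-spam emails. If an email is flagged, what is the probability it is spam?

Let D = the rare event, + = positive/flagged.
P(D) = 1/2000
P(+|D) = 92/100 = 23/25
P(+|D') = 4/100 = 1/25
P(+) = P(+|D)P(D) + P(+|D')P(D')
     = \frac{23}{25} × \frac{1}{2000} + \frac{1}{25} × \frac{1999}{2000}
     = \frac{1011}{25000}
P(D|+) = P(+|D)P(D)/P(+) = \frac{23}{2022}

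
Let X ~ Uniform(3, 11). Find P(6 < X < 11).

P(6 < X < 11) = ∫_{6}^{11} f(x) dx
where f(x) = \frac{1}{8}
= \frac{5}{8}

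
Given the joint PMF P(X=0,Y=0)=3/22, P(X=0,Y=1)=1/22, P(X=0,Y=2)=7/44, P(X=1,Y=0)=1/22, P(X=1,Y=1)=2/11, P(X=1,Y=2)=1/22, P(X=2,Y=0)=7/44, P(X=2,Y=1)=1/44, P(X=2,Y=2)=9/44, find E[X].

First find marginal of X:
P(X=0) = 15/44
P(X=1) = 3/11
P(X=2) = 17/44
E[X] = 0 × 15/44 + 1 × 3/11 + 2 × 17/44 = 23/22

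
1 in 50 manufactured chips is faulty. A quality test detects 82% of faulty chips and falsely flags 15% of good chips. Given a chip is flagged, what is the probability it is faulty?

Let D = the rare event, + = positive/flagged.
P(D) = 1/50
P(+|D) = 82/100 = 41/50
P(+|D') = 15/100 = 3/20
P(+) = P(+|D)P(D) + P(+|D')P(D')
     = \frac{41}{50} × \frac{1}{50} + \frac{3}{20} × \frac{49}{50}
     = \frac{817}{5000}
P(D|+) = P(+|D)P(D)/P(+) = \frac{82}{817}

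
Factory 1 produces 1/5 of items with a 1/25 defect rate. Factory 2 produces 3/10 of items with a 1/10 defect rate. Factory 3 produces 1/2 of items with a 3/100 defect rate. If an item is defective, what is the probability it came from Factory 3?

Using Bayes' theorem:
P(F1) = 1/5, P(D|F1) = 1/25
P(F2) = 3/10, P(D|F2) = 1/10
P(F3) = 1/2, P(D|F3) = 3/100
P(D) = P(D|F1)P(F1) + P(D|F2)P(F2) + P(D|F3)P(F3)
     = \frac{53}{1000}
P(F3|D) = P(D|F3)P(F3) / P(D)
= \frac{15}{53}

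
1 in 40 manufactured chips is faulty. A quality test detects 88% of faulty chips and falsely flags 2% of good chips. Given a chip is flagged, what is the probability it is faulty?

Let D = the rare event, + = positive/flagged.
P(D) = 1/40
P(+|D) = 88/100 = 22/25
P(+|D') = 2/100 = 1/50
P(+) = P(+|D)P(D) + P(+|D')P(D')
     = \frac{22}{25} × \frac{1}{40} + \frac{1}{50} × \frac{39}{40}
     = \frac{83}{2000}
P(D|+) = P(+|D)P(D)/P(+) = \frac{44}{83}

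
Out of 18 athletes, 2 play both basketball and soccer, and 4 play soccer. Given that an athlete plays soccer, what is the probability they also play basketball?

P(A ∩ B) = 2/18 = 1/9
P(B) = 4/18 = 2/9
P(A|B) = P(A ∩ B) / P(B) = (1/9) / (2/9) = 1/2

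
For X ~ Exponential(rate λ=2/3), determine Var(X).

For X ~ Exponential(rate λ=2/3):
Var(X) = \frac{9}{4}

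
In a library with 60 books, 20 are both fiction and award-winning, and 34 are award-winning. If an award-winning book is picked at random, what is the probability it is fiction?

P(A ∩ B) = 20/60 = 1/3
P(B) = 34/60 = 17/30
P(A|B) = P(A ∩ B) / P(B) = (1/3) / (17/30) = 10/17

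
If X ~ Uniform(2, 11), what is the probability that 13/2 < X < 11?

P(13/2 < X < 11) = ∫_{13/2}^{11} f(x) dx
where f(x) = \frac{1}{9}
= \frac{1}{2}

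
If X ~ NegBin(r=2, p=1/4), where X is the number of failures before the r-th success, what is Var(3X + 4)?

For X ~ NegBin(r=2, p=1/4), where X is the number of failures before the r-th success:
Var(X) = 24
Var(3X + 4) = (3)² × Var(X) = 9 × 24 = 216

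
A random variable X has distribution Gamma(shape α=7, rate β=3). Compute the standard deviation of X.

For X ~ Gamma(shape α=7, rate β=3):
Var(X) = \frac{7}{9}
SD(X) = √(Var(X)) = √(\frac{7}{9}) = \frac{\sqrt{7}}{3}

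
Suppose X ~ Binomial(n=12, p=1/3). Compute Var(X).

For X ~ Binomial(n=12, p=1/3):
Var(X) = \frac{8}{3}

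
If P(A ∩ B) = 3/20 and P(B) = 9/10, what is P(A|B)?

P(A|B) = P(A ∩ B) / P(B)
= (3/20) / (9/10)
= 1/6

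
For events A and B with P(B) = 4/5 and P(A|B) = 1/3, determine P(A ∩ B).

By definition, P(A|B) = P(A ∩ B) / P(B)
So P(A ∩ B) = P(A|B) × P(B)
= 1/3 × 4/5
= 4/15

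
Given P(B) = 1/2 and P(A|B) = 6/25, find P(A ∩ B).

By definition, P(A|B) = P(A ∩ B) / P(B)
So P(A ∩ B) = P(A|B) × P(B)
= 6/25 × 1/2
= 3/25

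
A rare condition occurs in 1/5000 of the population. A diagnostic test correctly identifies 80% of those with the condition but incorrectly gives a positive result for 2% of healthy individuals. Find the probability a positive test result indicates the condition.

Let D = the rare event, + = positive/flagged.
P(D) = 1/5000
P(+|D) = 80/100 = 4/5
P(+|D') = 2/100 = 1/50
P(+) = P(+|D)P(D) + P(+|D')P(D')
     = \frac{4}{5} × \frac{1}{5000} + \frac{1}{50} × \frac{4999}{5000}
     = \frac{5039}{250000}
P(D|+) = P(+|D)P(D)/P(+) = \frac{40}{5039}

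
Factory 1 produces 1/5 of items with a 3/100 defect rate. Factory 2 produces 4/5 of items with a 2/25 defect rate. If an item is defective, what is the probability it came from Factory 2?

Using Bayes' theorem:
P(F1) = 1/5, P(D|F1) = 3/100
P(F2) = 4/5, P(D|F2) = 2/25
P(D) = P(D|F1)P(F1) + P(D|F2)P(F2)
     = \frac{7}{100}
P(F2|D) = P(D|F2)P(F2) / P(D)
= \frac{32}{35}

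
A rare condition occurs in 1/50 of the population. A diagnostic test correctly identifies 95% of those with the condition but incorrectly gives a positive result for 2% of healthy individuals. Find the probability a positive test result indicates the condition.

Let D = the rare event, + = positive/flagged.
P(D) = 1/50
P(+|D) = 95/100 = 19/20
P(+|D') = 2/100 = 1/50
P(+) = P(+|D)P(D) + P(+|D')P(D')
     = \frac{19}{20} × \frac{1}{50} + \frac{1}{50} × \frac{49}{50}
     = \frac{193}{5000}
P(D|+) = P(+|D)P(D)/P(+) = \frac{95}{193}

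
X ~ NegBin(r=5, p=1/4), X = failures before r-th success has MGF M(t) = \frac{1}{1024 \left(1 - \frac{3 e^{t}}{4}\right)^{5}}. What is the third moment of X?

To find E[X^3], compute M^(3)(0):
M^(1)(t) = \frac{15 e^{t}}{4096 \left(1 - \frac{3 e^{t}}{4}\right)^{6}}
M^(2)(t) = \frac{15 e^{t}}{4096 \left(1 - \frac{3 e^{t}}{4}\right)^{6}} + \frac{135 e^{2 t}}{8192 \left(1 - \frac{3 e^{t}}{4}\right)^{7}}
M^(3)(t) = \frac{15 e^{t}}{4096 \left(1 - \frac{3 e^{t}}{4}\right)^{6}} + \frac{405 e^{2 t}}{8192 \left(1 - \frac{3 e^{t}}{4}\right)^{7}} + \frac{2835 e^{3 t}}{32768 \left(1 - \frac{3 e^{t}}{4}\right)^{8}}
M^(3)(0) = 6495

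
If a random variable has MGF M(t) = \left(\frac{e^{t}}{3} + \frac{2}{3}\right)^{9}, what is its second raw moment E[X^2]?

To find E[X^2], compute M^(2)(0):
M^(1)(t) = 3 \left(\frac{e^{t}}{3} + \frac{2}{3}\right)^{8} e^{t}
M^(2)(t) = 3 \left(\frac{e^{t}}{3} + \frac{2}{3}\right)^{8} e^{t} + 8 \left(\frac{e^{t}}{3} + \frac{2}{3}\right)^{7} e^{2 t}
M^(2)(0) = 11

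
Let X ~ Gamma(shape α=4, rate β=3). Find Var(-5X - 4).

For X ~ Gamma(shape α=4, rate β=3):
Var(X) = \frac{4}{9}
Var(-5X - 4) = (-5)² × Var(X) = 25 × \frac{4}{9} = \frac{100}{9}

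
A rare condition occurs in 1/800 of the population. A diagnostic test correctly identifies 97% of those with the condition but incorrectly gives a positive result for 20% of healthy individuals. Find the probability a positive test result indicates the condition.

Let D = the rare event, + = positive/flagged.
P(D) = 1/800
P(+|D) = 97/100
P(+|D') = 20/100 = 1/5
P(+) = P(+|D)P(D) + P(+|D')P(D')
     = \frac{97}{100} × \frac{1}{800} + \frac{1}{5} × \frac{799}{800}
     = \frac{16077}{80000}
P(D|+) = P(+|D)P(D)/P(+) = \frac{97}{16077}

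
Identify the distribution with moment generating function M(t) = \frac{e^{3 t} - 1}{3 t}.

The MGF M(t) = \frac{e^{3 t} - 1}{3 t} is the standard form for the Uniform distribution.
Comparing with the known MGF formula identifies: Uniform(0, 3)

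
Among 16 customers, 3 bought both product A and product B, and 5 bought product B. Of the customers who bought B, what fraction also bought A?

P(A ∩ B) = 3/16
P(B) = 5/16
P(A|B) = P(A ∩ B) / P(B) = (3/16) / (5/16) = 3/5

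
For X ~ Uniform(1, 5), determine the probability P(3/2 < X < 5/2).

P(3/2 < X < 5/2) = ∫_{3/2}^{5/2} f(x) dx
where f(x) = \frac{1}{4}
= \frac{1}{4}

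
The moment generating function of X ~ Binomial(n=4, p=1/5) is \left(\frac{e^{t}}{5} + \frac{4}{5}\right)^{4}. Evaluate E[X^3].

To find E[X^3], compute M^(3)(0):
M^(1)(t) = \frac{4 \left(\frac{e^{t}}{5} + \frac{4}{5}\right)^{3} e^{t}}{5}
M^(2)(t) = \frac{4 \left(\frac{e^{t}}{5} + \frac{4}{5}\right)^{3} e^{t}}{5} + \frac{12 \left(\frac{e^{t}}{5} + \frac{4}{5}\right)^{2} e^{2 t}}{25}
M^(3)(t) = \frac{4 \left(\frac{e^{t}}{5} + \frac{4}{5}\right)^{3} e^{t}}{5} + \frac{36 \left(\frac{e^{t}}{5} + \frac{4}{5}\right)^{2} e^{2 t}}{25} + \frac{24 \left(\frac{e^{t}}{5} + \frac{4}{5}\right) e^{3 t}}{125}
M^(3)(0) = \frac{304}{125}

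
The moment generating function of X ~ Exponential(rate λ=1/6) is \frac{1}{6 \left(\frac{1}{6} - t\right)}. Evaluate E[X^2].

To find E[X^2], compute M^(2)(0):
M^(1)(t) = \frac{1}{6 \left(\frac{1}{6} - t\right)^{2}}
M^(2)(t) = \frac{1}{3 \left(\frac{1}{6} - t\right)^{3}}
M^(2)(0) = 72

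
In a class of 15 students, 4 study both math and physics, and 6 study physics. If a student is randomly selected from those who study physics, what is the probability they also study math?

P(A ∩ B) = 4/15
P(B) = 6/15 = 2/5
P(A|B) = P(A ∩ B) / P(B) = (4/15) / (2/5) = 2/3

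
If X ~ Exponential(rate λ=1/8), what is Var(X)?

For X ~ Exponential(rate λ=1/8):
Var(X) = 64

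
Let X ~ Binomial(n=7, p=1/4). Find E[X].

For X ~ Binomial(n=7, p=1/4), the expected value is:
E[X] = \frac{7}{4}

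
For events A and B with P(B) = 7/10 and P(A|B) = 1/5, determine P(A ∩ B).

By definition, P(A|B) = P(A ∩ B) / P(B)
So P(A ∩ B) = P(A|B) × P(B)
= 1/5 × 7/10
= 7/50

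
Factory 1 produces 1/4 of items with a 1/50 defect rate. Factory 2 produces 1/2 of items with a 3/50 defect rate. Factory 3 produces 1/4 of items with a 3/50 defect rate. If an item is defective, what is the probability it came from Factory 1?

Using Bayes' theorem:
P(F1) = 1/4, P(D|F1) = 1/50
P(F2) = 1/2, P(D|F2) = 3/50
P(F3) = 1/4, P(D|F3) = 3/50
P(D) = P(D|F1)P(F1) + P(D|F2)P(F2) + P(D|F3)P(F3)
     = \frac{1}{20}
P(F1|D) = P(D|F1)P(F1) / P(D)
= \frac{1}{10}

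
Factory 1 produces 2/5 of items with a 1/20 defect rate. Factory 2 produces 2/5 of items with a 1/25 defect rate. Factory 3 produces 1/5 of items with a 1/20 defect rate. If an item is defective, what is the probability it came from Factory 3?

Using Bayes' theorem:
P(F1) = 2/5, P(D|F1) = 1/20
P(F2) = 2/5, P(D|F2) = 1/25
P(F3) = 1/5, P(D|F3) = 1/20
P(D) = P(D|F1)P(F1) + P(D|F2)P(F2) + P(D|F3)P(F3)
     = \frac{23}{500}
P(F3|D) = P(D|F3)P(F3) / P(D)
= \frac{5}{23}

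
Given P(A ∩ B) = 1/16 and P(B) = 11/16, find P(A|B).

P(A|B) = P(A ∩ B) / P(B)
= (1/16) / (11/16)
= 1/11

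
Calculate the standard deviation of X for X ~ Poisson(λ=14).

For X ~ Poisson(λ=14):
Var(X) = 14
SD(X) = √(Var(X)) = √(14) = \sqrt{14}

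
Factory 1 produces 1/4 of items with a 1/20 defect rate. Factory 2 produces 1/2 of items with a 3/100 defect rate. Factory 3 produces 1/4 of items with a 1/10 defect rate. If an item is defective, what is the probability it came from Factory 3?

Using Bayes' theorem:
P(F1) = 1/4, P(D|F1) = 1/20
P(F2) = 1/2, P(D|F2) = 3/100
P(F3) = 1/4, P(D|F3) = 1/10
P(D) = P(D|F1)P(F1) + P(D|F2)P(F2) + P(D|F3)P(F3)
     = \frac{21}{400}
P(F3|D) = P(D|F3)P(F3) / P(D)
= \frac{10}{21}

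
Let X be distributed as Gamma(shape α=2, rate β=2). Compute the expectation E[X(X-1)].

E[X(X-1)] = E[X² - X] = E[X²] - E[X]
E[X] = 1
E[X²] = Var(X) + (E[X])² = \frac{1}{2} + (1)² = \frac{3}{2}
E[X(X-1)] = \frac{3}{2} - 1 = \frac{1}{2}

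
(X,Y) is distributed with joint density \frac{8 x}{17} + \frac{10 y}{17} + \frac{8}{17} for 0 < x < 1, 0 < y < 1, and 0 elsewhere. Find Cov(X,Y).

E[XY] = ∫∫ xy × f(x,y) dx dy = \frac{5}{17}
E[X] = \frac{55}{102}
E[Y] = \frac{28}{51}
Cov(X,Y) = E[XY] - E[X]E[Y] = - \frac{5}{2601}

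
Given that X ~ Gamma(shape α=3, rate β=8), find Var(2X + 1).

For X ~ Gamma(shape α=3, rate β=8):
Var(X) = \frac{3}{64}
Var(2X + 1) = (2)² × Var(X) = 4 × \frac{3}{64} = \frac{3}{16}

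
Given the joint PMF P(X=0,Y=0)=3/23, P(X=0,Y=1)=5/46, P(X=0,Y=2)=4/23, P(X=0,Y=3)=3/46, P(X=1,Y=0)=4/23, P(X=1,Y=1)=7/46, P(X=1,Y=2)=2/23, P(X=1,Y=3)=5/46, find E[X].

First find marginal of X:
P(X=0) = 11/23
P(X=1) = 12/23
E[X] = 0 × 11/23 + 1 × 12/23 = 12/23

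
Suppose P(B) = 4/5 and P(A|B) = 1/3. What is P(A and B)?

By definition, P(A|B) = P(A ∩ B) / P(B)
So P(A ∩ B) = P(A|B) × P(B)
= 1/3 × 4/5
= 4/15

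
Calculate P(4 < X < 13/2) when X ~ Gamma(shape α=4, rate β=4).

P(4 < X < 13/2) = ∫_{4}^{13/2} f(x) dx
where f(x) = \frac{128 x^{3} e^{- 4 x}}{3}
= \frac{-9883 + 2483 e^{10}}{3 e^{26}}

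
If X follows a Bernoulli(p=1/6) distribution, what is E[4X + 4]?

For X ~ Bernoulli(p=1/6):
E[X] = \frac{1}{6}
E[4X + 4] = 4 × E[X] + 4 = \frac{14}{3}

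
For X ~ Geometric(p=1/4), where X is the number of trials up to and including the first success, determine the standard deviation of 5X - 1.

For X ~ Geometric(p=1/4), where X is the number of trials up to and including the first success:
Var(X) = 12
SD(X) = √(Var(X)) = √(12) = 2 \sqrt{3}
SD(5X - 1) = |5| × SD(X) = 5 × 2 \sqrt{3} = 10 \sqrt{3}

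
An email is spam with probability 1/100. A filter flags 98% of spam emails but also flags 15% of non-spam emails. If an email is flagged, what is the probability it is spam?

Let D = the rare event, + = positive/flagged.
P(D) = 1/100
P(+|D) = 98/100 = 49/50
P(+|D') = 15/100 = 3/20
P(+) = P(+|D)P(D) + P(+|D')P(D')
     = \frac{49}{50} × \frac{1}{100} + \frac{3}{20} × \frac{99}{100}
     = \frac{1583}{10000}
P(D|+) = P(+|D)P(D)/P(+) = \frac{98}{1583}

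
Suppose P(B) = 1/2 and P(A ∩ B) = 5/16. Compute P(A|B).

P(A|B) = P(A ∩ B) / P(B)
= (5/16) / (1/2)
= 5/8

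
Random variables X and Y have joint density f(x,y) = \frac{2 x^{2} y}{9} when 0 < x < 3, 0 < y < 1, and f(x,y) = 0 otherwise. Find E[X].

f_X(x) = ∫_0^1 \frac{2 x^{2} y}{9} dy = \frac{x^{2}}{9}
E[X] = ∫_0^3 x × (\frac{x^{2}}{9}) dx = \frac{9}{4}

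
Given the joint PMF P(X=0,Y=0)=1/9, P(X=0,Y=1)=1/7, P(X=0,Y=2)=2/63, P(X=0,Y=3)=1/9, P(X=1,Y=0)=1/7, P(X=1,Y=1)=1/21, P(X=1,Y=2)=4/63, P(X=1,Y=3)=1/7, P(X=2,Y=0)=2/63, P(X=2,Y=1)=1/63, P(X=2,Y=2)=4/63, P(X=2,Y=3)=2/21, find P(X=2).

P(X=2) = P(X=2,Y=0) + P(X=2,Y=1) + P(X=2,Y=2) + P(X=2,Y=3)
= 2/63 + 1/63 + 4/63 + 2/21
= 13/63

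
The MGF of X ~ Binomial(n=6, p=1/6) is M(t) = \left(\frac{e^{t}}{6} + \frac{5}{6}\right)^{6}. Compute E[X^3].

To find E[X^3], compute M^(3)(0):
M^(1)(t) = \left(\frac{e^{t}}{6} + \frac{5}{6}\right)^{5} e^{t}
M^(2)(t) = \left(\frac{e^{t}}{6} + \frac{5}{6}\right)^{5} e^{t} + \frac{5 \left(\frac{e^{t}}{6} + \frac{5}{6}\right)^{4} e^{2 t}}{6}
M^(3)(t) = \left(\frac{e^{t}}{6} + \frac{5}{6}\right)^{5} e^{t} + \frac{5 \left(\frac{e^{t}}{6} + \frac{5}{6}\right)^{4} e^{2 t}}{2} + \frac{5 \left(\frac{e^{t}}{6} + \frac{5}{6}\right)^{3} e^{3 t}}{9}
M^(3)(0) = \frac{73}{18}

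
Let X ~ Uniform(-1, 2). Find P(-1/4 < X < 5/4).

P(-1/4 < X < 5/4) = ∫_{-1/4}^{5/4} f(x) dx
where f(x) = \frac{1}{3}
= \frac{1}{2}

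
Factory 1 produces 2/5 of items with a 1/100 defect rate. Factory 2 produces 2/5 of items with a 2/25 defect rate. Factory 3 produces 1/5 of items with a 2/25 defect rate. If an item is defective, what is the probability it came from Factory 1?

Using Bayes' theorem:
P(F1) = 2/5, P(D|F1) = 1/100
P(F2) = 2/5, P(D|F2) = 2/25
P(F3) = 1/5, P(D|F3) = 2/25
P(D) = P(D|F1)P(F1) + P(D|F2)P(F2) + P(D|F3)P(F3)
     = \frac{13}{250}
P(F1|D) = P(D|F1)P(F1) / P(D)
= \frac{1}{13}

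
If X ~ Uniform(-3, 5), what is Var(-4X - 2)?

For X ~ Uniform(-3, 5):
Var(X) = \frac{16}{3}
Var(-4X - 2) = (-4)² × Var(X) = 16 × \frac{16}{3} = \frac{256}{3}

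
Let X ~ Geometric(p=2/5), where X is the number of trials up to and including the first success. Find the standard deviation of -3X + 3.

For X ~ Geometric(p=2/5), where X is the number of trials up to and including the first success:
Var(X) = \frac{15}{4}
SD(X) = √(Var(X)) = √(\frac{15}{4}) = \frac{\sqrt{15}}{2}
SD(-3X + 3) = |-3| × SD(X) = 3 × \frac{\sqrt{15}}{2} = \frac{3 \sqrt{15}}{2}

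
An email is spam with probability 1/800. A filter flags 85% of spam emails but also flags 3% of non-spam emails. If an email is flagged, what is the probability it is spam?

Let D = the rare event, + = positive/flagged.
P(D) = 1/800
P(+|D) = 85/100 = 17/20
P(+|D') = 3/100
P(+) = P(+|D)P(D) + P(+|D')P(D')
     = \frac{17}{20} × \frac{1}{800} + \frac{3}{100} × \frac{799}{800}
     = \frac{1241}{40000}
P(D|+) = P(+|D)P(D)/P(+) = \frac{5}{146}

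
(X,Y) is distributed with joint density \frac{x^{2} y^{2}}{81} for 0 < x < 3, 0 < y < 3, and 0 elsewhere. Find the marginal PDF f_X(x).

f_X(x) = ∫_0^3 f(x,y) dy
= ∫_0^3 \frac{x^{2} y^{2}}{81} dy
= \frac{x^{2}}{9} for 0 < x < 3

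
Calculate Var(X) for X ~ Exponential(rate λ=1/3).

For X ~ Exponential(rate λ=1/3):
Var(X) = 9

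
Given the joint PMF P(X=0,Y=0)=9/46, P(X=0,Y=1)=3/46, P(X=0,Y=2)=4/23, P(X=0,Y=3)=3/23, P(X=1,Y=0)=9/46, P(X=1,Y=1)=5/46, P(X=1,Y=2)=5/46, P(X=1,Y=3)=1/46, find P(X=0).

P(X=0) = P(X=0,Y=0) + P(X=0,Y=1) + P(X=0,Y=2) + P(X=0,Y=3)
= 9/46 + 3/46 + 4/23 + 3/23
= 13/23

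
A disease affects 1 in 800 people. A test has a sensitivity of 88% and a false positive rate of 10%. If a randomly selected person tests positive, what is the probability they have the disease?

Let D = the rare event, + = positive/flagged.
P(D) = 1/800
P(+|D) = 88/100 = 22/25
P(+|D') = 10/100 = 1/10
P(+) = P(+|D)P(D) + P(+|D')P(D')
     = \frac{22}{25} × \frac{1}{800} + \frac{1}{10} × \frac{799}{800}
     = \frac{4039}{40000}
P(D|+) = P(+|D)P(D)/P(+) = \frac{44}{4039}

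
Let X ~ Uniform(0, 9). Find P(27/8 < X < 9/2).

P(27/8 < X < 9/2) = ∫_{27/8}^{9/2} f(x) dx
where f(x) = \frac{1}{9}
= \frac{1}{8}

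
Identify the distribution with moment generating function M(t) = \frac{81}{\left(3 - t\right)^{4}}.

The MGF M(t) = \frac{81}{\left(3 - t\right)^{4}} is the standard form for the Gamma distribution.
Comparing with the known MGF formula identifies: Gamma(shape α=4, rate β=3)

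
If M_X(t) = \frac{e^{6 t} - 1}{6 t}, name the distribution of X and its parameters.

The MGF M(t) = \frac{e^{6 t} - 1}{6 t} is the standard form for the Uniform distribution.
Comparing with the known MGF formula identifies: Uniform(0, 6)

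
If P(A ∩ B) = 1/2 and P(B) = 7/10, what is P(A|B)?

P(A|B) = P(A ∩ B) / P(B)
= (1/2) / (7/10)
= 5/7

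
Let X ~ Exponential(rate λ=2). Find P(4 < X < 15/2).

P(4 < X < 15/2) = ∫_{4}^{15/2} f(x) dx
where f(x) = 2 e^{- 2 x}
= - \frac{1 - e^{7}}{e^{15}}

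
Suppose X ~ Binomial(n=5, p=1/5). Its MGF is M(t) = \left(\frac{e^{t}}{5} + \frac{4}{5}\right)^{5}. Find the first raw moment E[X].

To find E[X], compute M^(1)(0):
M^(1)(t) = \left(\frac{e^{t}}{5} + \frac{4}{5}\right)^{4} e^{t}
M^(1)(0) = 1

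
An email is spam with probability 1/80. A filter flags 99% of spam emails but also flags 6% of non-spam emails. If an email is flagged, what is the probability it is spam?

Let D = the rare event, + = positive/flagged.
P(D) = 1/80
P(+|D) = 99/100
P(+|D') = 6/100 = 3/50
P(+) = P(+|D)P(D) + P(+|D')P(D')
     = \frac{99}{100} × \frac{1}{80} + \frac{3}{50} × \frac{79}{80}
     = \frac{573}{8000}
P(D|+) = P(+|D)P(D)/P(+) = \frac{33}{191}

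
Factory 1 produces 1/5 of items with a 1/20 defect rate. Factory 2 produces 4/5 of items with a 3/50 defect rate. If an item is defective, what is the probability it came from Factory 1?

Using Bayes' theorem:
P(F1) = 1/5, P(D|F1) = 1/20
P(F2) = 4/5, P(D|F2) = 3/50
P(D) = P(D|F1)P(F1) + P(D|F2)P(F2)
     = \frac{29}{500}
P(F1|D) = P(D|F1)P(F1) / P(D)
= \frac{5}{29}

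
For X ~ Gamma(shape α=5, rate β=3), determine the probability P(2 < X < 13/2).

P(2 < X < 13/2) = ∫_{2}^{13/2} f(x) dx
where f(x) = \frac{81 x^{4} e^{- 3 x}}{8}
= - \frac{956291}{128 e^{\frac{39}{2}}} + \frac{115}{e^{6}}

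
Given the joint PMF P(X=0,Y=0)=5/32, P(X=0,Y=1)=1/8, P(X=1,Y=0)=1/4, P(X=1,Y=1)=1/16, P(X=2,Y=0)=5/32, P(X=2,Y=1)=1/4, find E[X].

First find marginal of X:
P(X=0) = 9/32
P(X=1) = 5/16
P(X=2) = 13/32
E[X] = 0 × 9/32 + 1 × 5/16 + 2 × 13/32 = 9/8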